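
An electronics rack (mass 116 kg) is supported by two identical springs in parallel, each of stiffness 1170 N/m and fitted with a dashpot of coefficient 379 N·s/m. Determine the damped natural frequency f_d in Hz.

Parallel springs add: k_eq = 2 × 1170 = 2340 N/m.
ω_n = √(k_eq/m) = √(2340/116) = 4.491 rad/s.
Critical damping c_c = 2√(k_eq·m) = 2√(2340 × 116) = 1042 N·s/m, so ζ = c/c_c = 379/1042 = 0.3637.
ω_d = ω_n√(1 − ζ²) = 4.491 × √(1 − 0.132) = 4.184 rad/s.
f_d = ω_d/(2π) = 0.6659 Hz.

0.666 Hz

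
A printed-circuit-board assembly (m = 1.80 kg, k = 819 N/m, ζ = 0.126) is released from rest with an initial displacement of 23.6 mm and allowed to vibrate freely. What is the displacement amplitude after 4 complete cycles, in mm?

Logarithmic decrement δ = 2πζ/√(1 − ζ²) = 2π × 0.1260/√(1 − 0.0159) = 0.7980.
After n cycles, x_n/x₀ = e^(−nδ), so x_4 = 23.6 × e^(−4 × 0.7980) = 23.6 × 0.04108 = 0.9696 mm.

0.970 mm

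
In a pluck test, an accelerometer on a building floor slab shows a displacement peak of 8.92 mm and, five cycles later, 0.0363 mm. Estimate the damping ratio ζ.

0.173

Logarithmic decrement δ = (1/n)·ln(x₀/x_n) = (1/5)·ln(8.92/0.0363) = (1/5)·ln(245.7) = 1.101.
ζ = δ/√(4π² + δ²) = 1.101/√(39.48 + 1.21) = 1.101/6.379 = 0.1726.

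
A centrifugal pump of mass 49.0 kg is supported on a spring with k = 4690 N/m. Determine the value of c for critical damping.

959 N·s/m

c_c = 2√(k·m) = 2√(4690 × 49.0) = 2 × 479.4 = 958.8 N·s/m.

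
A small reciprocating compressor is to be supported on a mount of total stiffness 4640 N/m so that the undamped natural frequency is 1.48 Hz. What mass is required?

ω_n = 2πf_n = 2π × 1.48 = 9.299 rad/s.
m = k/ω_n² = 4640/9.299² = 4640/86.47 = 53.66 kg.

53.7 kg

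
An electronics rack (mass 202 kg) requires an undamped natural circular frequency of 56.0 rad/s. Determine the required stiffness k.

k = m·ω_n² = 202 × 56.00² = 202 × 3136 = 633500 N/m.

633000 N/m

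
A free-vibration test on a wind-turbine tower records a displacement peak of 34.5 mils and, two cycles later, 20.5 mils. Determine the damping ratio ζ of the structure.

Logarithmic decrement δ = (1/n)·ln(x₀/x_n) = (1/2)·ln(34.5/20.5) = (1/2)·ln(1.683) = 0.2603.
ζ = δ/√(4π² + δ²) = 0.2603/√(39.48 + 0.0677) = 0.2603/6.289 = 0.04139.

0.0414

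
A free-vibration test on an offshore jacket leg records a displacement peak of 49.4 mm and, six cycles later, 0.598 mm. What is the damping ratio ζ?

0.116

Logarithmic decrement δ = (1/n)·ln(x₀/x_n) = (1/6)·ln(49.4/0.598) = (1/6)·ln(82.61) = 0.7357.
ζ = δ/√(4π² + δ²) = 0.7357/√(39.48 + 0.541) = 0.7357/6.326 = 0.1163.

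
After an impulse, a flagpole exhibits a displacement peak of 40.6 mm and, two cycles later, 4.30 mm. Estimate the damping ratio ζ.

Logarithmic decrement δ = (1/n)·ln(x₀/x_n) = (1/2)·ln(40.6/4.30) = (1/2)·ln(9.442) = 1.123.
ζ = δ/√(4π² + δ²) = 1.123/√(39.48 + 1.26) = 1.123/6.383 = 0.1759.

0.176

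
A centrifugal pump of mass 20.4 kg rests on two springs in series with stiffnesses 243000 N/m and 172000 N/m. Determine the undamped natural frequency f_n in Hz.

11.2 Hz

Series springs: 1/k_eq = 1/243000 + 1/172000 = 9.929×10^-6, so k_eq = 100700 N/m.
ω_n = √(k_eq/m) = √(100700/20.4) = √4937 = 70.26 rad/s.
f_n = ω_n/(2π) = 70.26/6.283 = 11.18 Hz.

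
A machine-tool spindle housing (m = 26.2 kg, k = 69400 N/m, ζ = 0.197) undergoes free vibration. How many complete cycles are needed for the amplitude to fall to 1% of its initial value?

4 cycles

Logarithmic decrement δ = 2πζ/√(1 − ζ²) = 2π × 0.1970/√(1 − 0.0388) = 1.263.
x_n/x₀ = e^(−nδ) ≤ 0.01; take ln: n ≥ ln(1/0.01)/δ = 4.605/1.263 = 3.648.
So 4 complete cycles are required.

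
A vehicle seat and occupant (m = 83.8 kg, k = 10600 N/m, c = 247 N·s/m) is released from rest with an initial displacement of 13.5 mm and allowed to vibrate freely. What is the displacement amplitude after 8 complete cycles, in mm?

0.0176 mm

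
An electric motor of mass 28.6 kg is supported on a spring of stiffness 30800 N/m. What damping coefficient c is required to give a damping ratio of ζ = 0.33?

619 N·s/m

c_c = 2√(k·m) = 2√(30800 × 28.6) = 1877 N·s/m.
c = ζ·c_c = 0.33 × 1877 = 619.4 N·s/m.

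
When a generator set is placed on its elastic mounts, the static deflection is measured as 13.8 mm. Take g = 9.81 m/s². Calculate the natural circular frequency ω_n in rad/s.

ω_n = √(g/δ_st) = √(9.81/0.0138) = √710.9 = 26.66 rad/s.

26.7 rad/s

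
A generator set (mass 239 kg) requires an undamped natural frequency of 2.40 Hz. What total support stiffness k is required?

54300 N/m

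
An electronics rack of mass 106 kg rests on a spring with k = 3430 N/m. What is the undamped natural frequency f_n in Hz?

0.905 Hz

ω_n = √(k/m) = √(3430/106) = √32.36 = 5.688 rad/s.
f_n = ω_n/(2π) = 5.688/6.283 = 0.9053 Hz.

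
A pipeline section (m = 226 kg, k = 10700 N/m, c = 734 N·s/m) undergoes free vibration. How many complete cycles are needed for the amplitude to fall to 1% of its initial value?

ζ = c/(2√(km)) = 734/(2√(10700 × 226)) = 734/3110 = 0.2360.
Logarithmic decrement δ = 2πζ/√(1 − ζ²) = 2π × 0.2360/√(1 − 0.0557) = 1.526.
x_n/x₀ = e^(−nδ) ≤ 0.01; take ln: n ≥ ln(1/0.01)/δ = 4.605/1.526 = 3.018.
So 4 complete cycles are required.

4 cycles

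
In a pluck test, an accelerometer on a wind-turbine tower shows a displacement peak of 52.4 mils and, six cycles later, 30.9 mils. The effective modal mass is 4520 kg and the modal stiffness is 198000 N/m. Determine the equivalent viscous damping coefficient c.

838 N·s/m

Logarithmic decrement δ = (1/n)·ln(x₀/x_n) = (1/6)·ln(52.4/30.9) = (1/6)·ln(1.696) = 0.08803.
ζ = δ/√(4π² + δ²) = 0.08803/√(39.48 + 0.00775) = 0.08803/6.284 = 0.01401.
c = ζ · 2√(km) = 0.01401 × 2√(198000 × 4520) = 0.01401 × 59830 = 838.1 N·s/m.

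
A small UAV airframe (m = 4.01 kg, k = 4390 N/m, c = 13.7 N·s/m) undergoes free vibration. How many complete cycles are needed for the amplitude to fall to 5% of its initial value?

ζ = c/(2√(km)) = 13.7/(2√(4390 × 4.01)) = 13.7/265.4 = 0.05163.
Logarithmic decrement δ = 2πζ/√(1 − ζ²) = 2π × 0.05163/√(1 − 0.00267) = 0.3248.
x_n/x₀ = e^(−nδ) ≤ 0.05; take ln: n ≥ ln(1/0.05)/δ = 2.996/0.3248 = 9.223.
So 10 complete cycles are required.

10 cycles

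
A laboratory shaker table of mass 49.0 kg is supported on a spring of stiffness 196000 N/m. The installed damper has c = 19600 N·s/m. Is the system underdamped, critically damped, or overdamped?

overdamped

c_c = 2√(k·m) = 6198 N·s/m; ζ = c/c_c = 19600/6198 = 3.16.
Since ζ > 1 the system is overdamped.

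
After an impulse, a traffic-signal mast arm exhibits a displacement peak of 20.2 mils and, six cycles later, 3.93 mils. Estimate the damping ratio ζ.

0.0434

Logarithmic decrement δ = (1/n)·ln(x₀/x_n) = (1/6)·ln(20.2/3.93) = (1/6)·ln(5.140) = 0.2728.
ζ = δ/√(4π² + δ²) = 0.2728/√(39.48 + 0.0744) = 0.2728/6.289 = 0.04338.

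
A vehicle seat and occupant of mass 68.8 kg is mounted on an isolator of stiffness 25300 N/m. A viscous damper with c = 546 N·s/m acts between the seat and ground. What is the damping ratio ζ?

ω_n = √(k/m) = √(25300/68.8) = 19.18 rad/s.
Critical damping c_c = 2√(k·m) = 2√(25300 × 68.8) = 2639 N·s/m, so ζ = c/c_c = 546/2639 = 0.2069.

0.207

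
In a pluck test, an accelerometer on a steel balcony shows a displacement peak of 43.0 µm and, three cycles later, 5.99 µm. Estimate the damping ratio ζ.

Logarithmic decrement δ = (1/n)·ln(x₀/x_n) = (1/3)·ln(43.0/5.99) = (1/3)·ln(7.179) = 0.6570.
ζ = δ/√(4π² + δ²) = 0.6570/√(39.48 + 0.432) = 0.6570/6.317 = 0.1040.

0.104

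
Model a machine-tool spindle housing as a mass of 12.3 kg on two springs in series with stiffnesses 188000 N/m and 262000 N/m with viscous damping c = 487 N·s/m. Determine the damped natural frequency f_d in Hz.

14.7 Hz

Series springs: 1/k_eq = 1/188000 + 1/262000 = 9.136×10^-6, so k_eq = 109500 N/m.
ω_n = √(k_eq/m) = √(109500/12.3) = 94.33 rad/s.
Critical damping c_c = 2√(k_eq·m) = 2√(109500 × 12.3) = 2321 N·s/m, so ζ = c/c_c = 487/2321 = 0.2099.
ω_d = ω_n√(1 − ζ²) = 94.33 × √(1 − 0.0440) = 92.23 rad/s.
f_d = ω_d/(2π) = 14.68 Hz.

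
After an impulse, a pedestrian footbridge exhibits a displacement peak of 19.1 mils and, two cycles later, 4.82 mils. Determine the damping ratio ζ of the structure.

Logarithmic decrement δ = (1/n)·ln(x₀/x_n) = (1/2)·ln(19.1/4.82) = (1/2)·ln(3.963) = 0.6885.
ζ = δ/√(4π² + δ²) = 0.6885/√(39.48 + 0.474) = 0.6885/6.321 = 0.1089.

0.109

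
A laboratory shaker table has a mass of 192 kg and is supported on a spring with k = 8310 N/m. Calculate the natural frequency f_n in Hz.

1.05 Hz

ω_n = √(k/m) = √(8310/192) = √43.28 = 6.579 rad/s.
f_n = ω_n/(2π) = 6.579/6.283 = 1.047 Hz.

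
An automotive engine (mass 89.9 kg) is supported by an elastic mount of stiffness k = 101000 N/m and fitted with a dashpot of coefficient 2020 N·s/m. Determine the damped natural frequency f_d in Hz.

5.03 Hz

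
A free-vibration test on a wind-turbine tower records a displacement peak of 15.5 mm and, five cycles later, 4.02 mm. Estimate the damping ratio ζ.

Logarithmic decrement δ = (1/n)·ln(x₀/x_n) = (1/5)·ln(15.5/4.02) = (1/5)·ln(3.856) = 0.2699.
ζ = δ/√(4π² + δ²) = 0.2699/√(39.48 + 0.0729) = 0.2699/6.289 = 0.04292.

0.0429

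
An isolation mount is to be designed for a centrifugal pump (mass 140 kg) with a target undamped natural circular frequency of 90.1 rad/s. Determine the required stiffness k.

k = m·ω_n² = 140 × 90.10² = 140 × 8118 = 1137000 N/m.

1140000 N/m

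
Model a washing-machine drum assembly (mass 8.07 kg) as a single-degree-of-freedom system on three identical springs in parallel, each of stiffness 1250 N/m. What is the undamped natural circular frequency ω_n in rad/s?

Parallel springs add: k_eq = 3 × 1250 = 3750 N/m.
ω_n = √(k_eq/m) = √(3750/8.07) = √464.7 = 21.56 rad/s.

21.6 rad/s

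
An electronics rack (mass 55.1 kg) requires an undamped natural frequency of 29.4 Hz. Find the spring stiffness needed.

ω_n = 2πf_n = 2π × 29.4 = 184.7 rad/s.
k = m·ω_n² = 55.1 × 184.7² = 55.1 × 34120 = 1880000 N/m.

1880000 N/m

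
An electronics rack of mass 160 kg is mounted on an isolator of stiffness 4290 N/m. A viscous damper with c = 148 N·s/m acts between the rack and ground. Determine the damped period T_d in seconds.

ω_n = √(k/m) = √(4290/160) = 5.178 rad/s.
Critical damping c_c = 2√(k·m) = 2√(4290 × 160) = 1657 N·s/m, so ζ = c/c_c = 148/1657 = 0.08932.
ω_d = ω_n√(1 − ζ²) = 5.178 × √(1 − 0.00798) = 5.157 rad/s.
T_d = 2π/ω_d = 1.218 s.

1.22 s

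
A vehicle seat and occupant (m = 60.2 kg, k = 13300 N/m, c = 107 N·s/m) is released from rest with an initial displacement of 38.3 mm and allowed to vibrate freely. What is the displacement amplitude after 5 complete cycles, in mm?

ζ = c/(2√(km)) = 107/(2√(13300 × 60.2)) = 107/1790 = 0.05979.
Logarithmic decrement δ = 2πζ/√(1 − ζ²) = 2π × 0.05979/√(1 − 0.00357) = 0.3763.
After n cycles, x_n/x₀ = e^(−nδ), so x_5 = 38.3 × e^(−5 × 0.3763) = 38.3 × 0.1523 = 5.834 mm.

5.83 mm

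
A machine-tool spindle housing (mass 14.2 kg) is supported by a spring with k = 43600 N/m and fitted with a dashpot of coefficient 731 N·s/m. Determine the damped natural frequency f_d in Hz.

ω_n = √(k/m) = √(43600/14.2) = 55.41 rad/s.
Critical damping c_c = 2√(k·m) = 2√(43600 × 14.2) = 1574 N·s/m, so ζ = c/c_c = 731/1574 = 0.4645.
ω_d = ω_n√(1 − ζ²) = 55.41 × √(1 − 0.216) = 49.07 rad/s.
f_d = ω_d/(2π) = 7.810 Hz.

7.81 Hz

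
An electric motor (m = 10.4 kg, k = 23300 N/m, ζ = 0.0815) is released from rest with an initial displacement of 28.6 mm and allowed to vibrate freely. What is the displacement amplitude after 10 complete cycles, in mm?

0.168 mm

Logarithmic decrement δ = 2πζ/√(1 − ζ²) = 2π × 0.08150/√(1 − 0.00664) = 0.5138.
After n cycles, x_n/x₀ = e^(−nδ), so x_10 = 28.6 × e^(−10 × 0.5138) = 28.6 × 0.005870 = 0.1679 mm.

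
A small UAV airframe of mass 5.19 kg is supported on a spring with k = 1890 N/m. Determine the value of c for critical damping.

198 N·s/m

c_c = 2√(k·m) = 2√(1890 × 5.19) = 2 × 99.04 = 198.1 N·s/m.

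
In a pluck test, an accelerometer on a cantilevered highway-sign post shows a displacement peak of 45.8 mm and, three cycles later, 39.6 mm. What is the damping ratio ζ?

Logarithmic decrement δ = (1/n)·ln(x₀/x_n) = (1/3)·ln(45.8/39.6) = (1/3)·ln(1.157) = 0.04848.
ζ = δ/√(4π² + δ²) = 0.04848/√(39.48 + 0.00235) = 0.04848/6.283 = 0.007716.

0.00772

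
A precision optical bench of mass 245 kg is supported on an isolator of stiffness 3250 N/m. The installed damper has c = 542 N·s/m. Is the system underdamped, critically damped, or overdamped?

underdamped

c_c = 2√(k·m) = 1785 N·s/m; ζ = c/c_c = 542/1785 = 0.304.
Since ζ < 1 the system is underdamped.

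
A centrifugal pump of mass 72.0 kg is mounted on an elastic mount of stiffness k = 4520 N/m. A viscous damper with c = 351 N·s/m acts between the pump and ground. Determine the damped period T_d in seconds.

0.833 s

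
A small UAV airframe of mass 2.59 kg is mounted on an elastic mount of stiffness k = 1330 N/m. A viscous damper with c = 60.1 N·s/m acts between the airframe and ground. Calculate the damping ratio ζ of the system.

0.512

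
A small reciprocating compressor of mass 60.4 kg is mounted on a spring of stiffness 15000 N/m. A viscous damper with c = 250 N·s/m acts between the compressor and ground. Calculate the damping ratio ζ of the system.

0.131

ω_n = √(k/m) = √(15000/60.4) = 15.76 rad/s.
Critical damping c_c = 2√(k·m) = 2√(15000 × 60.4) = 1904 N·s/m, so ζ = c/c_c = 250/1904 = 0.1313.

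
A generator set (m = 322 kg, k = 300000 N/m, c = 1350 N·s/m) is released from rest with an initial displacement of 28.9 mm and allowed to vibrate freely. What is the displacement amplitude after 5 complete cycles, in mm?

ζ = c/(2√(km)) = 1350/(2√(300000 × 322)) = 1350/19660 = 0.06868.
Logarithmic decrement δ = 2πζ/√(1 − ζ²) = 2π × 0.06868/√(1 − 0.00472) = 0.4325.
After n cycles, x_n/x₀ = e^(−nδ), so x_5 = 28.9 × e^(−5 × 0.4325) = 28.9 × 0.1150 = 3.324 mm.

3.32 mm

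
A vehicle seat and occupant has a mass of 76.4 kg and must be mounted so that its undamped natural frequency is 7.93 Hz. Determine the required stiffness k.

ω_n = 2πf_n = 2π × 7.93 = 49.83 rad/s.
k = m·ω_n² = 76.4 × 49.83² = 76.4 × 2483 = 189700 N/m.

190000 N/m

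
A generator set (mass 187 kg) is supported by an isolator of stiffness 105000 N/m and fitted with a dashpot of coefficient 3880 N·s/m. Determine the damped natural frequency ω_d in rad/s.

ω_n = √(k/m) = √(105000/187) = 23.70 rad/s.
Critical damping c_c = 2√(k·m) = 2√(105000 × 187) = 8862 N·s/m, so ζ = c/c_c = 3880/8862 = 0.4378.
ω_d = ω_n√(1 − ζ²) = 23.70 × √(1 − 0.192) = 21.30 rad/s.

21.3 rad/s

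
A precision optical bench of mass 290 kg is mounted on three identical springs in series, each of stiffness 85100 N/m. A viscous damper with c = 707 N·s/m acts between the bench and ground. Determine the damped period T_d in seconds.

0.640 s

Series springs: 1/k_eq = 3/85100, so k_eq = 85100/3 = 28370 N/m.
ω_n = √(k_eq/m) = √(28370/290) = 9.890 rad/s.
Critical damping c_c = 2√(k_eq·m) = 2√(28370 × 290) = 5736 N·s/m, so ζ = c/c_c = 707/5736 = 0.1232.
ω_d = ω_n√(1 − ζ²) = 9.890 × √(1 − 0.0152) = 9.815 rad/s.
T_d = 2π/ω_d = 0.6402 s.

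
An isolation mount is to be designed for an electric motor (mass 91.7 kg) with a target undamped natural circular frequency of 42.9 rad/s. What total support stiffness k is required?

169000 N/m

k = m·ω_n² = 91.7 × 42.90² = 91.7 × 1840 = 168800 N/m.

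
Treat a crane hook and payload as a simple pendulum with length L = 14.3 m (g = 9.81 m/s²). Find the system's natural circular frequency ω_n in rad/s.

For a simple pendulum ω_n = √(g/L) = √(9.81/14.3) = √0.6860 = 0.8283 rad/s.

0.828 rad/s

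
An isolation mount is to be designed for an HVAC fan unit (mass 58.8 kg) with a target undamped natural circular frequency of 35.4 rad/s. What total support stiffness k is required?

k = m·ω_n² = 58.8 × 35.40² = 58.8 × 1253 = 73690 N/m.

73700 N/m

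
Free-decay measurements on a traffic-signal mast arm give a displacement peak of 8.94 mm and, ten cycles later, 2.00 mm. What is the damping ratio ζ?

Logarithmic decrement δ = (1/n)·ln(x₀/x_n) = (1/10)·ln(8.94/2.00) = (1/10)·ln(4.470) = 0.1497.
ζ = δ/√(4π² + δ²) = 0.1497/√(39.48 + 0.0224) = 0.1497/6.285 = 0.02382.

0.0238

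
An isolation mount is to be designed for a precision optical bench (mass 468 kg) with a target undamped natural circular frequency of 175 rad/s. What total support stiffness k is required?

k = m·ω_n² = 468 × 175.0² = 468 × 30620 = 14330000 N/m.

14300000 N/m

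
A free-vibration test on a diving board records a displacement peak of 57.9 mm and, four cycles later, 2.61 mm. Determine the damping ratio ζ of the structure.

0.122

Logarithmic decrement δ = (1/n)·ln(x₀/x_n) = (1/4)·ln(57.9/2.61) = (1/4)·ln(22.18) = 0.7748.
ζ = δ/√(4π² + δ²) = 0.7748/√(39.48 + 0.600) = 0.7748/6.331 = 0.1224.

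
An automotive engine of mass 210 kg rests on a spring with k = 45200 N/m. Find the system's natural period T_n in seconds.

0.428 s

ω_n = √(k/m) = √(45200/210) = √215.2 = 14.67 rad/s.
T_n = 2π/ω_n = 6.283/14.67 = 0.4283 s.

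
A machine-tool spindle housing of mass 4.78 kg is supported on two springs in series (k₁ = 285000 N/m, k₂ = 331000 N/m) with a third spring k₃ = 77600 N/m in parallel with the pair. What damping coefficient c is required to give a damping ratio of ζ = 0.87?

Series pair: k_s = k₁k₂/(k₁+k₂) = (285000)(331000)/(285000 + 331000) = 153100 N/m. In parallel with k₃: k_eq = 153100 + 77600 = 230700 N/m.
c_c = 2√(k_eq·m) = 2√(230700 × 4.78) = 2100 N·s/m.
c = ζ·c_c = 0.87 × 2100 = 1827 N·s/m.

1830 N·s/m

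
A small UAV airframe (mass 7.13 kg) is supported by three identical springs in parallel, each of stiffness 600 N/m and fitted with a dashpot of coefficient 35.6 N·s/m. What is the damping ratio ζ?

Parallel springs add: k_eq = 3 × 600 = 1800 N/m.
ω_n = √(k_eq/m) = √(1800/7.13) = 15.89 rad/s.
Critical damping c_c = 2√(k_eq·m) = 2√(1800 × 7.13) = 226.6 N·s/m, so ζ = c/c_c = 35.6/226.6 = 0.1571.

0.157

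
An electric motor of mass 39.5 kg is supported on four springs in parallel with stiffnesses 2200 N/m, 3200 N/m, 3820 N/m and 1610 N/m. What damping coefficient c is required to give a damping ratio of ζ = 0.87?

1140 N·s/m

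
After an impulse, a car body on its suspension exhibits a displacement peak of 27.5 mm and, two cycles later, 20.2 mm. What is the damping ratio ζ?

Logarithmic decrement δ = (1/n)·ln(x₀/x_n) = (1/2)·ln(27.5/20.2) = (1/2)·ln(1.361) = 0.1543.
ζ = δ/√(4π² + δ²) = 0.1543/√(39.48 + 0.0238) = 0.1543/6.285 = 0.02454.

0.0245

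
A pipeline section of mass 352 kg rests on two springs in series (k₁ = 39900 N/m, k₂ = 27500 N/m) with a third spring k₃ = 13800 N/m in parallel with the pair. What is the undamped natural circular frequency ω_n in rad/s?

9.24 rad/s

Series pair: k_s = k₁k₂/(k₁+k₂) = (39900)(27500)/(39900 + 27500) = 16280 N/m. In parallel with k₃: k_eq = 16280 + 13800 = 30080 N/m.
ω_n = √(k_eq/m) = √(30080/352) = √85.45 = 9.244 rad/s.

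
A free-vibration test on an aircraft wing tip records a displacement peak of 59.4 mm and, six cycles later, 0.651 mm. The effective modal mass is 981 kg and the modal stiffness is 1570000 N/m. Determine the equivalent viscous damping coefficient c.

Logarithmic decrement δ = (1/n)·ln(x₀/x_n) = (1/6)·ln(59.4/0.651) = (1/6)·ln(91.24) = 0.7523.
ζ = δ/√(4π² + δ²) = 0.7523/√(39.48 + 0.566) = 0.7523/6.328 = 0.1189.
c = ζ · 2√(km) = 0.1189 × 2√(1570000 × 981) = 0.1189 × 78490 = 9331 N·s/m.

9330 N·s/m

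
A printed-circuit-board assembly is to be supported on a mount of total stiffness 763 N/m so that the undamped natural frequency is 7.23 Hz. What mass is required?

0.370 kg

ω_n = 2πf_n = 2π × 7.23 = 45.43 rad/s.
m = k/ω_n² = 763/45.43² = 763/2064 = 0.3697 kg.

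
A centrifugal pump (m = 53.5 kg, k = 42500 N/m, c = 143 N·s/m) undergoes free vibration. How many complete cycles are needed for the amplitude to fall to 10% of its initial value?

ζ = c/(2√(km)) = 143/(2√(42500 × 53.5)) = 143/3016 = 0.04742.
Logarithmic decrement δ = 2πζ/√(1 − ζ²) = 2π × 0.04742/√(1 − 0.00225) = 0.2983.
x_n/x₀ = e^(−nδ) ≤ 0.1; take ln: n ≥ ln(1/0.1)/δ = 2.303/0.2983 = 7.720.
So 8 complete cycles are required.

8 cycles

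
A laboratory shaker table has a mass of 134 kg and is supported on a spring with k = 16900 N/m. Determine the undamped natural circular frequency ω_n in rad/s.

ω_n = √(k/m) = √(16900/134) = √126.1 = 11.23 rad/s.

11.2 rad/s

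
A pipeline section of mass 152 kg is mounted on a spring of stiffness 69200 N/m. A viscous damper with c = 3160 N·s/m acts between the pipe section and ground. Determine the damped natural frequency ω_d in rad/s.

ω_n = √(k/m) = √(69200/152) = 21.34 rad/s.
Critical damping c_c = 2√(k·m) = 2√(69200 × 152) = 6486 N·s/m, so ζ = c/c_c = 3160/6486 = 0.4872.
ω_d = ω_n√(1 − ζ²) = 21.34 × √(1 − 0.237) = 18.63 rad/s.

18.6 rad/s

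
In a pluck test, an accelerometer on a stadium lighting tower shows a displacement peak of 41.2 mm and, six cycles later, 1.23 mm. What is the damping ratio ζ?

0.0927

Logarithmic decrement δ = (1/n)·ln(x₀/x_n) = (1/6)·ln(41.2/1.23) = (1/6)·ln(33.50) = 0.5852.
ζ = δ/√(4π² + δ²) = 0.5852/√(39.48 + 0.343) = 0.5852/6.310 = 0.09274.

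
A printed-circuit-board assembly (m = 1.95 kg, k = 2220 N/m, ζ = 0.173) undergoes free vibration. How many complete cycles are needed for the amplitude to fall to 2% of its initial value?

Logarithmic decrement δ = 2πζ/√(1 − ζ²) = 2π × 0.1730/√(1 − 0.0299) = 1.104.
x_n/x₀ = e^(−nδ) ≤ 0.02; take ln: n ≥ ln(1/0.02)/δ = 3.912/1.104 = 3.545.
So 4 complete cycles are required.

4 cycles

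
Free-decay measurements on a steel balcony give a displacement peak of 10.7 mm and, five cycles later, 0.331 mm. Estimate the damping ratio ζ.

Logarithmic decrement δ = (1/n)·ln(x₀/x_n) = (1/5)·ln(10.7/0.331) = (1/5)·ln(32.33) = 0.6952.
ζ = δ/√(4π² + δ²) = 0.6952/√(39.48 + 0.483) = 0.6952/6.322 = 0.1100.

0.110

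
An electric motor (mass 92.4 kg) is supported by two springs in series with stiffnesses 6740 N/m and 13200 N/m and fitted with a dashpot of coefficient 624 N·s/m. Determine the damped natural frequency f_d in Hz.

0.967 Hz

Series springs: 1/k_eq = 1/6740 + 1/13200 = 0.0002241, so k_eq = 4462 N/m.
ω_n = √(k_eq/m) = √(4462/92.4) = 6.949 rad/s.
Critical damping c_c = 2√(k_eq·m) = 2√(4462 × 92.4) = 1284 N·s/m, so ζ = c/c_c = 624/1284 = 0.4859.
ω_d = ω_n√(1 − ζ²) = 6.949 × √(1 − 0.236) = 6.073 rad/s.
f_d = ω_d/(2π) = 0.9666 Hz.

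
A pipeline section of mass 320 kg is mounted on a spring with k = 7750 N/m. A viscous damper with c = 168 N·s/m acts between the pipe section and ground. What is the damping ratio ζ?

0.0533

ω_n = √(k/m) = √(7750/320) = 4.921 rad/s.
Critical damping c_c = 2√(k·m) = 2√(7750 × 320) = 3150 N·s/m, so ζ = c/c_c = 168/3150 = 0.05334.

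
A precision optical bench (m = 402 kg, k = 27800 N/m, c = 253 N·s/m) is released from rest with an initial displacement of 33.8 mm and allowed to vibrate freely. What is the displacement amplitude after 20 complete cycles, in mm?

0.290 mm

ζ = c/(2√(km)) = 253/(2√(27800 × 402)) = 253/6686 = 0.03784.
Logarithmic decrement δ = 2πζ/√(1 − ζ²) = 2π × 0.03784/√(1 − 0.00143) = 0.2379.
After n cycles, x_n/x₀ = e^(−nδ), so x_20 = 33.8 × e^(−20 × 0.2379) = 33.8 × 0.008578 = 0.2899 mm.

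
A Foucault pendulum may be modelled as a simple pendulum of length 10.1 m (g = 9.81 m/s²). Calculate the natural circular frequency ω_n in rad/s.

For a simple pendulum ω_n = √(g/L) = √(9.81/10.1) = √0.9713 = 0.9855 rad/s.

0.986 rad/s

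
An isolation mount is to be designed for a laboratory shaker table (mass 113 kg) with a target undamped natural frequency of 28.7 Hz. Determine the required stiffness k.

ω_n = 2πf_n = 2π × 28.7 = 180.3 rad/s.
k = m·ω_n² = 113 × 180.3² = 113 × 32520 = 3675000 N/m.

3670000 N/m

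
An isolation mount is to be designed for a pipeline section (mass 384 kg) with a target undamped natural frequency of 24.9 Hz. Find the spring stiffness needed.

ω_n = 2πf_n = 2π × 24.9 = 156.5 rad/s.
k = m·ω_n² = 384 × 156.5² = 384 × 24480 = 9399000 N/m.

9400000 N/m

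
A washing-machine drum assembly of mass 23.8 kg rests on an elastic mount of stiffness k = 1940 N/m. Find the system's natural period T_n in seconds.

0.696 s

ω_n = √(k/m) = √(1940/23.8) = √81.51 = 9.028 rad/s.
T_n = 2π/ω_n = 6.283/9.028 = 0.6959 s.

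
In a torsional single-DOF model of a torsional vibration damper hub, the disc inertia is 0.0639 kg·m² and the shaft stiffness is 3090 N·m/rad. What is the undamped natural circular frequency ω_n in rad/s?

220 rad/s

ω_n = √(k_t/J) = √(3090/0.0639) = √48360 = 219.9 rad/s.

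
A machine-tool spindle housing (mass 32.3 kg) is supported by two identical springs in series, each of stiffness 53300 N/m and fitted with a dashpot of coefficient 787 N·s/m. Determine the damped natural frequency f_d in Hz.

4.14 Hz

Series springs: 1/k_eq = 2/53300, so k_eq = 53300/2 = 26650 N/m.
ω_n = √(k_eq/m) = √(26650/32.3) = 28.72 rad/s.
Critical damping c_c = 2√(k_eq·m) = 2√(26650 × 32.3) = 1856 N·s/m, so ζ = c/c_c = 787/1856 = 0.4241.
ω_d = ω_n√(1 − ζ²) = 28.72 × √(1 − 0.180) = 26.01 rad/s.
f_d = ω_d/(2π) = 4.140 Hz.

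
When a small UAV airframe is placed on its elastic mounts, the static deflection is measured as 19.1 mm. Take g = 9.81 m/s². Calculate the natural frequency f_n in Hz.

3.61 Hz

ω_n = √(g/δ_st) = √(9.81/0.0191) = √513.6 = 22.66 rad/s.
f_n = ω_n/(2π) = 22.66/6.283 = 3.607 Hz.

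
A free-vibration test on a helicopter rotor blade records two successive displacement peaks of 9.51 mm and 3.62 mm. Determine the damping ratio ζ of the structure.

0.152

Logarithmic decrement δ = (1/n)·ln(x₀/x_n) = (1/1)·ln(9.51/3.62) = (1/1)·ln(2.627) = 0.9659.
ζ = δ/√(4π² + δ²) = 0.9659/√(39.48 + 0.933) = 0.9659/6.357 = 0.1519.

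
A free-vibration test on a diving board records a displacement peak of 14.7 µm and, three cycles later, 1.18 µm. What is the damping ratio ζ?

0.133

Logarithmic decrement δ = (1/n)·ln(x₀/x_n) = (1/3)·ln(14.7/1.18) = (1/3)·ln(12.46) = 0.8408.
ζ = δ/√(4π² + δ²) = 0.8408/√(39.48 + 0.707) = 0.8408/6.339 = 0.1326.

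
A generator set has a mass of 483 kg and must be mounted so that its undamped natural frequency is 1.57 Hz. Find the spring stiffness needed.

ω_n = 2πf_n = 2π × 1.57 = 9.865 rad/s.
k = m·ω_n² = 483 × 9.865² = 483 × 97.31 = 47000 N/m.

47000 N/m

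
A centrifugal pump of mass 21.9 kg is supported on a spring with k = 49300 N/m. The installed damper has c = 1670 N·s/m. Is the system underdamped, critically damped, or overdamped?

underdamped

c_c = 2√(k·m) = 2078 N·s/m; ζ = c/c_c = 1670/2078 = 0.804.
Since ζ < 1 the system is underdamped.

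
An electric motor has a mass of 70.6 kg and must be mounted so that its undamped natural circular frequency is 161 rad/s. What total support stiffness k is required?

k = m·ω_n² = 70.6 × 161.0² = 70.6 × 25920 = 1830000 N/m.

1830000 N/m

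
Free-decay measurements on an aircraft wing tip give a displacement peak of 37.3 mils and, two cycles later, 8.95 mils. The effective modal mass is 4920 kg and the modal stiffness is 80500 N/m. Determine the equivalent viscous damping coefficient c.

Logarithmic decrement δ = (1/n)·ln(x₀/x_n) = (1/2)·ln(37.3/8.95) = (1/2)·ln(4.168) = 0.7137.
ζ = δ/√(4π² + δ²) = 0.7137/√(39.48 + 0.509) = 0.7137/6.324 = 0.1129.
c = ζ · 2√(km) = 0.1129 × 2√(80500 × 4920) = 0.1129 × 39800 = 4492 N·s/m.

4490 N·s/m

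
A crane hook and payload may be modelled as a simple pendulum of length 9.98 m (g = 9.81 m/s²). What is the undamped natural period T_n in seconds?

6.34 s

For a simple pendulum ω_n = √(g/L) = √(9.81/9.98) = √0.9830 = 0.9914 rad/s.
T_n = 2π/ω_n = 6.283/0.9914 = 6.337 s.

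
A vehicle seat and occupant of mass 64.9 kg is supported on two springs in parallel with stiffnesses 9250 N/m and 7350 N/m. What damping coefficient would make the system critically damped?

2080 N·s/m

Parallel springs add: k_eq = 9250 + 7350 = 16600 N/m.
c_c = 2√(k_eq·m) = 2√(16600 × 64.9) = 2 × 1038 = 2076 N·s/m.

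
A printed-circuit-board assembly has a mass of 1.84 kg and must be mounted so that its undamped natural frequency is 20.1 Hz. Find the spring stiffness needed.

29300 N/m

ω_n = 2πf_n = 2π × 20.1 = 126.3 rad/s.
k = m·ω_n² = 1.84 × 126.3² = 1.84 × 15950 = 29350 N/m.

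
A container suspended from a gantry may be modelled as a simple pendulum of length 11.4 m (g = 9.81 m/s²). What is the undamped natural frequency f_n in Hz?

0.148 Hz

For a simple pendulum ω_n = √(g/L) = √(9.81/11.4) = √0.8605 = 0.9276 rad/s.
f_n = ω_n/(2π) = 0.9276/6.283 = 0.1476 Hz.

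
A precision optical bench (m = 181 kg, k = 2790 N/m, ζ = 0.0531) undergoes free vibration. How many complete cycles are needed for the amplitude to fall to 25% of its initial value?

5 cycles

Logarithmic decrement δ = 2πζ/√(1 − ζ²) = 2π × 0.05310/√(1 − 0.00282) = 0.3341.
x_n/x₀ = e^(−nδ) ≤ 0.25; take ln: n ≥ ln(1/0.25)/δ = 1.386/0.3341 = 4.149.
So 5 complete cycles are required.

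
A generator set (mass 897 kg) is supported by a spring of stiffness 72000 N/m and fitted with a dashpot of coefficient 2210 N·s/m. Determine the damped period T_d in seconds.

0.708 s

ω_n = √(k/m) = √(72000/897) = 8.959 rad/s.
Critical damping c_c = 2√(k·m) = 2√(72000 × 897) = 16070 N·s/m, so ζ = c/c_c = 2210/16070 = 0.1375.
ω_d = ω_n√(1 − ζ²) = 8.959 × √(1 − 0.0189) = 8.874 rad/s.
T_d = 2π/ω_d = 0.7080 s.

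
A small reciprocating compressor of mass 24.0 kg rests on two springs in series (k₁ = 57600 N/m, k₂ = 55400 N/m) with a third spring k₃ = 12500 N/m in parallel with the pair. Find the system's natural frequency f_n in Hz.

6.56 Hz

Series pair: k_s = k₁k₂/(k₁+k₂) = (57600)(55400)/(57600 + 55400) = 28240 N/m. In parallel with k₃: k_eq = 28240 + 12500 = 40740 N/m.
ω_n = √(k_eq/m) = √(40740/24.0) = √1697 = 41.20 rad/s.
f_n = ω_n/(2π) = 41.20/6.283 = 6.557 Hz.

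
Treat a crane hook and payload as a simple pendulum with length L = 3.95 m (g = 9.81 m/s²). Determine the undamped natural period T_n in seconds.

3.99 s

For a simple pendulum ω_n = √(g/L) = √(9.81/3.95) = √2.484 = 1.576 rad/s.
T_n = 2π/ω_n = 6.283/1.576 = 3.987 s.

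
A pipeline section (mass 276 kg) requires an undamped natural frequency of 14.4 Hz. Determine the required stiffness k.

2260000 N/m

ω_n = 2πf_n = 2π × 14.4 = 90.48 rad/s.
k = m·ω_n² = 276 × 90.48² = 276 × 8186 = 2259000 N/m.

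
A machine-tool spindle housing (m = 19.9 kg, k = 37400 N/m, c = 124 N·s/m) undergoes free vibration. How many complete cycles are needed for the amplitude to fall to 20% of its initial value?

ζ = c/(2√(km)) = 124/(2√(37400 × 19.9)) = 124/1725 = 0.07187.
Logarithmic decrement δ = 2πζ/√(1 − ζ²) = 2π × 0.07187/√(1 − 0.00516) = 0.4527.
x_n/x₀ = e^(−nδ) ≤ 0.2; take ln: n ≥ ln(1/0.2)/δ = 1.609/0.4527 = 3.555.
So 4 complete cycles are required.

4 cycles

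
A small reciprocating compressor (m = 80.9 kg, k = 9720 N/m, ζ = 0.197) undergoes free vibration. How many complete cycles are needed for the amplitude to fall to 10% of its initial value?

Logarithmic decrement δ = 2πζ/√(1 − ζ²) = 2π × 0.1970/√(1 − 0.0388) = 1.263.
x_n/x₀ = e^(−nδ) ≤ 0.1; take ln: n ≥ ln(1/0.1)/δ = 2.303/1.263 = 1.824.
So 2 complete cycles are required.

2 cycles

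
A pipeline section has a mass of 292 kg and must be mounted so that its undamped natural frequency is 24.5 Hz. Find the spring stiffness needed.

ω_n = 2πf_n = 2π × 24.5 = 153.9 rad/s.
k = m·ω_n² = 292 × 153.9² = 292 × 23700 = 6920000 N/m.

6920000 N/m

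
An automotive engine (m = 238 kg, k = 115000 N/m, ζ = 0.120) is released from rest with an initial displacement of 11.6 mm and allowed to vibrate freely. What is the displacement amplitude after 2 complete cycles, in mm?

Logarithmic decrement δ = 2πζ/√(1 − ζ²) = 2π × 0.1200/√(1 − 0.0144) = 0.7595.
After n cycles, x_n/x₀ = e^(−nδ), so x_2 = 11.6 × e^(−2 × 0.7595) = 11.6 × 0.2189 = 2.540 mm.

2.54 mm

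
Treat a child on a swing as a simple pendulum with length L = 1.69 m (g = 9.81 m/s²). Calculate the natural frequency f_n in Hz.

For a simple pendulum ω_n = √(g/L) = √(9.81/1.69) = √5.805 = 2.409 rad/s.
f_n = ω_n/(2π) = 2.409/6.283 = 0.3835 Hz.

0.383 Hz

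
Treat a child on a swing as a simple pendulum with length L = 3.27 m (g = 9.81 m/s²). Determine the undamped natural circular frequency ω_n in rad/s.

1.73 rad/s

For a simple pendulum ω_n = √(g/L) = √(9.81/3.27) = √3.000 = 1.732 rad/s.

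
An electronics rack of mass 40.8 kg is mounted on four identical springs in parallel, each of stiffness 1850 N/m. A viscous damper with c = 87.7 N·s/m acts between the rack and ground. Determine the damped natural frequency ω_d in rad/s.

13.4 rad/s

Parallel springs add: k_eq = 4 × 1850 = 7400 N/m.
ω_n = √(k_eq/m) = √(7400/40.8) = 13.47 rad/s.
Critical damping c_c = 2√(k_eq·m) = 2√(7400 × 40.8) = 1099 N·s/m, so ζ = c/c_c = 87.7/1099 = 0.07980.
ω_d = ω_n√(1 − ζ²) = 13.47 × √(1 − 0.00637) = 13.42 rad/s.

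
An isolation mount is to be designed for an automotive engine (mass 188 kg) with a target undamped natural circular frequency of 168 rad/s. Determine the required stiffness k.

5310000 N/m

k = m·ω_n² = 188 × 168.0² = 188 × 28220 = 5306000 N/m.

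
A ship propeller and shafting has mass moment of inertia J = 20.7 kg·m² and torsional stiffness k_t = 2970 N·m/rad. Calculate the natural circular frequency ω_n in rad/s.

ω_n = √(k_t/J) = √(2970/20.7) = √143.5 = 11.98 rad/s.

12.0 rad/s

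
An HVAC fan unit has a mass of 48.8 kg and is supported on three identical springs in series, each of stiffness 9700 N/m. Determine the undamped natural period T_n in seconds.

0.772 s

Series springs: 1/k_eq = 3/9700, so k_eq = 9700/3 = 3233 N/m.
ω_n = √(k_eq/m) = √(3233/48.8) = √66.26 = 8.140 rad/s.
T_n = 2π/ω_n = 6.283/8.140 = 0.7719 s.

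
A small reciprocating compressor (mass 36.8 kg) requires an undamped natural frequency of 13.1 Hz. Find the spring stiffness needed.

ω_n = 2πf_n = 2π × 13.1 = 82.31 rad/s.
k = m·ω_n² = 36.8 × 82.31² = 36.8 × 6775 = 249300 N/m.

249000 N/m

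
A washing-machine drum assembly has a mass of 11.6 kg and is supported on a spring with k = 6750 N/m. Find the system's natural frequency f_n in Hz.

ω_n = √(k/m) = √(6750/11.6) = √581.9 = 24.12 rad/s.
f_n = ω_n/(2π) = 24.12/6.283 = 3.839 Hz.

3.84 Hz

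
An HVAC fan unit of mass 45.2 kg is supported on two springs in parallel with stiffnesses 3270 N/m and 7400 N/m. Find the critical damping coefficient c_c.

Parallel springs add: k_eq = 3270 + 7400 = 10670 N/m.
c_c = 2√(k_eq·m) = 2√(10670 × 45.2) = 2 × 694.5 = 1389 N·s/m.

1390 N·s/m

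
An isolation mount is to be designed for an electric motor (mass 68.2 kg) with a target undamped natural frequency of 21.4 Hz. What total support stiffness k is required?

1230000 N/m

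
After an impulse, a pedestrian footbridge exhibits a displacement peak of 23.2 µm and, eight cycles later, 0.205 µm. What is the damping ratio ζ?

0.0937

Logarithmic decrement δ = (1/n)·ln(x₀/x_n) = (1/8)·ln(23.2/0.205) = (1/8)·ln(113.2) = 0.5911.
ζ = δ/√(4π² + δ²) = 0.5911/√(39.48 + 0.349) = 0.5911/6.311 = 0.09366.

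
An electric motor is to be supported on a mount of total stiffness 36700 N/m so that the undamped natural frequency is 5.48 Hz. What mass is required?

ω_n = 2πf_n = 2π × 5.48 = 34.43 rad/s.
m = k/ω_n² = 36700/34.43² = 36700/1186 = 30.96 kg.

31.0 kg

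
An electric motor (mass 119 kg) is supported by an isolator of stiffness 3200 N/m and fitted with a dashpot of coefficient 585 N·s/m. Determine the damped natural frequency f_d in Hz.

ω_n = √(k/m) = √(3200/119) = 5.186 rad/s.
Critical damping c_c = 2√(k·m) = 2√(3200 × 119) = 1234 N·s/m, so ζ = c/c_c = 585/1234 = 0.4740.
ω_d = ω_n√(1 − ζ²) = 5.186 × √(1 − 0.225) = 4.566 rad/s.
f_d = ω_d/(2π) = 0.7267 Hz.

0.727 Hz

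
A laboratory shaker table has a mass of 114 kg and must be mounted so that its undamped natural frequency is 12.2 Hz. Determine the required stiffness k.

670000 N/m

ω_n = 2πf_n = 2π × 12.2 = 76.65 rad/s.
k = m·ω_n² = 114 × 76.65² = 114 × 5876 = 669900 N/m.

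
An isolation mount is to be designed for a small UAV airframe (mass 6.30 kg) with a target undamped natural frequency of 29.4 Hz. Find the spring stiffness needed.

ω_n = 2πf_n = 2π × 29.4 = 184.7 rad/s.
k = m·ω_n² = 6.30 × 184.7² = 6.30 × 34120 = 215000 N/m.

215000 N/m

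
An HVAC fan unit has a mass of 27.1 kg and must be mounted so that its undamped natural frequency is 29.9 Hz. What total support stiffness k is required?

ω_n = 2πf_n = 2π × 29.9 = 187.9 rad/s.
k = m·ω_n² = 27.1 × 187.9² = 27.1 × 35290 = 956500 N/m.

956000 N/m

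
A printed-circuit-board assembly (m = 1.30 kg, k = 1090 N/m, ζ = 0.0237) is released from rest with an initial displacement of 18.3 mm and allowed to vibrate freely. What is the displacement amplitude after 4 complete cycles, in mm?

10.1 mm

Logarithmic decrement δ = 2πζ/√(1 − ζ²) = 2π × 0.02370/√(1 − 0.000562) = 0.1490.
After n cycles, x_n/x₀ = e^(−nδ), so x_4 = 18.3 × e^(−4 × 0.1490) = 18.3 × 0.5511 = 10.09 mm.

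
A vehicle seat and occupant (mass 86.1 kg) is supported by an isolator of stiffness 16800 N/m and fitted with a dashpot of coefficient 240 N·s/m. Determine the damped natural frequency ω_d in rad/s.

13.9 rad/s

ω_n = √(k/m) = √(16800/86.1) = 13.97 rad/s.
Critical damping c_c = 2√(k·m) = 2√(16800 × 86.1) = 2405 N·s/m, so ζ = c/c_c = 240/2405 = 0.09978.
ω_d = ω_n√(1 − ζ²) = 13.97 × √(1 − 0.00996) = 13.90 rad/s.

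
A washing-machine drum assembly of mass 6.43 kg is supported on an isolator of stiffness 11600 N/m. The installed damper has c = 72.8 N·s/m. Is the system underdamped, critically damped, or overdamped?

underdamped

c_c = 2√(k·m) = 546.2 N·s/m; ζ = c/c_c = 72.8/546.2 = 0.133.
Since ζ < 1 the system is underdamped.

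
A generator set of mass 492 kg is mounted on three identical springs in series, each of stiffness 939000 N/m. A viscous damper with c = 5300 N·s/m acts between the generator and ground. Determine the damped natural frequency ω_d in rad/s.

Series springs: 1/k_eq = 3/939000, so k_eq = 939000/3 = 313000 N/m.
ω_n = √(k_eq/m) = √(313000/492) = 25.22 rad/s.
Critical damping c_c = 2√(k_eq·m) = 2√(313000 × 492) = 24820 N·s/m, so ζ = c/c_c = 5300/24820 = 0.2135.
ω_d = ω_n√(1 − ζ²) = 25.22 × √(1 − 0.0456) = 24.64 rad/s.

24.6 rad/s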